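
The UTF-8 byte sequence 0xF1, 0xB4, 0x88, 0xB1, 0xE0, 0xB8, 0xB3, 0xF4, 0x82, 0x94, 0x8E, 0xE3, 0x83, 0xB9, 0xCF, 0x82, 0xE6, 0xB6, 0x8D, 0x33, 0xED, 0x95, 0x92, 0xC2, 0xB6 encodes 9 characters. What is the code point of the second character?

Offset 0: leading byte 0xF1 = 11110001 → 4-byte char #1 = F1 B4 88 B1.
Offset 4: leading byte 0xE0 = 11100000 → 3-byte char #2 = E0 B8 B3.
Leading byte 0xE0 = 11100000 matches 1110xxxx → 3-byte sequence.
Byte 1: 0xE0 = 11100000, payload 0000 (4 bits).
Byte 2: 0xB8 = 10111000 (10xxxxxx ✓), payload 111000.
Byte 3: 0xB3 = 10110011 (10xxxxxx ✓), payload 110011.
Concatenate: 0000111000110011 = 0xE33 (16 bits → U+0E33).

U+0E33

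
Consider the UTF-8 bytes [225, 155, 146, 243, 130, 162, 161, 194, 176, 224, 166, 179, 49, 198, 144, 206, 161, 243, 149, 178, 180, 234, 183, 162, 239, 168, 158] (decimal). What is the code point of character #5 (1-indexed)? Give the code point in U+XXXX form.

U+0031

Offset 0: leading byte 0xE1 = 11100001 → 3-byte char #1 = E1 9B 92.
Offset 3: leading byte 0xF3 = 11110011 → 4-byte char #2 = F3 82 A2 A1.
Offset 7: leading byte 0xC2 = 11000010 → 2-byte char #3 = C2 B0.
Offset 9: leading byte 0xE0 = 11100000 → 3-byte char #4 = E0 A6 B3.
Offset 12: leading byte 0x31 = 00110001 → 1-byte char #5 = 31.
Leading byte 0x31 = 00110001 matches 0xxxxxxx → 1-byte sequence.
Byte 1: 0x31 = 00110001, payload 0110001 (7 bits).
Concatenate: 0110001 = 0x31 (7 bits → U+0031).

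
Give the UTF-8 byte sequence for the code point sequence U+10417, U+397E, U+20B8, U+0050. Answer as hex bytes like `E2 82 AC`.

U+10417: 4-byte form → F0 90 90 97.
U+397E: 3-byte form → E3 A5 BE.
U+20B8: 3-byte form → E2 82 B8.
U+0050: 1-byte form → 50.
Concatenated (11 bytes): F0 90 90 97 E3 A5 BE E2 82 B8 50.

F0 90 90 97 E3 A5 BE E2 82 B8 50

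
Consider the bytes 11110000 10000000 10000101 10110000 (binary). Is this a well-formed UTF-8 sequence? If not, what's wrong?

Leading byte 0xF0 = 11110000 → 4-byte form.
Continuation bytes all match 10xxxxxx. Payload decodes to 0x170.
But 0x170 < 0x10000, the minimum for a 4-byte sequence — this is an overlong encoding.

invalid (overlong encoding)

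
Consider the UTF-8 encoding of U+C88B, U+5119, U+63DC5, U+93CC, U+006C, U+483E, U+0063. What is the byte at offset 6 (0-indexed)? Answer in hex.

U+C88B → 3-byte form EC A2 8B at offsets 0–2.
U+5119 → 3-byte form E5 84 99 at offsets 3–5.
U+63DC5 → 4-byte form F1 A3 B7 85 at offsets 6–9.
Offset 6 falls in char 3's range; it's byte 1 of F1 A3 B7 85 = 0xF1.

0xF1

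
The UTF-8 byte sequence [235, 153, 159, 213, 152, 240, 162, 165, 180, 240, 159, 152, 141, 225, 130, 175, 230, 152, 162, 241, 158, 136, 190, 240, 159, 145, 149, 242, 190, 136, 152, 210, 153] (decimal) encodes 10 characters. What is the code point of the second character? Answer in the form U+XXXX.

U+0558

Offset 0: leading byte 0xEB = 11101011 → 3-byte char #1 = EB 99 9F.
Offset 3: leading byte 0xD5 = 11010101 → 2-byte char #2 = D5 98.
Leading byte 0xD5 = 11010101 matches 110xxxxx → 2-byte sequence.
Byte 1: 0xD5 = 11010101, payload 10101 (5 bits).
Byte 2: 0x98 = 10011000 (10xxxxxx ✓), payload 011000.
Concatenate: 10101011000 = 0x558 (11 bits → U+0558).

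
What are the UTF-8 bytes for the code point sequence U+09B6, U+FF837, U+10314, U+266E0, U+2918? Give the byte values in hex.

E0 A6 B6 F3 BF A0 B7 F0 90 8C 94 F0 A6 9B A0 E2 A4 98

U+09B6: 3-byte form → E0 A6 B6.
U+FF837: 4-byte form → F3 BF A0 B7.
U+10314: 4-byte form → F0 90 8C 94.
U+266E0: 4-byte form → F0 A6 9B A0.
U+2918: 3-byte form → E2 A4 98.
Concatenated (18 bytes): E0 A6 B6 F3 BF A0 B7 F0 90 8C 94 F0 A6 9B A0 E2 A4 98.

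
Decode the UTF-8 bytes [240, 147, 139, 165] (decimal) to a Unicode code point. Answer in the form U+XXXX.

Leading byte 0xF0 = 11110000 matches 11110xxx → 4-byte sequence.
Byte 1: 0xF0 = 11110000, payload 000 (3 bits).
Byte 2: 0x93 = 10010011 (10xxxxxx ✓), payload 010011.
Byte 3: 0x8B = 10001011 (10xxxxxx ✓), payload 001011.
Byte 4: 0xA5 = 10100101 (10xxxxxx ✓), payload 100101.
Concatenate: 000010011001011100101 = 0x132E5 (21 bits → U+132E5).

U+132E5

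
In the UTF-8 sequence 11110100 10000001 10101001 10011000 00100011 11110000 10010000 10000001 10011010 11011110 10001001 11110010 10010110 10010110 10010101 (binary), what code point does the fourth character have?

Offset 0: leading byte 0xF4 = 11110100 → 4-byte char #1 = F4 81 A9 98.
Offset 4: leading byte 0x23 = 00100011 → 1-byte char #2 = 23.
Offset 5: leading byte 0xF0 = 11110000 → 4-byte char #3 = F0 90 81 9A.
Offset 9: leading byte 0xDE = 11011110 → 2-byte char #4 = DE 89.
Leading byte 0xDE = 11011110 matches 110xxxxx → 2-byte sequence.
Byte 1: 0xDE = 11011110, payload 11110 (5 bits).
Byte 2: 0x89 = 10001001 (10xxxxxx ✓), payload 001001.
Concatenate: 11110001001 = 0x789 (11 bits → U+0789).

U+0789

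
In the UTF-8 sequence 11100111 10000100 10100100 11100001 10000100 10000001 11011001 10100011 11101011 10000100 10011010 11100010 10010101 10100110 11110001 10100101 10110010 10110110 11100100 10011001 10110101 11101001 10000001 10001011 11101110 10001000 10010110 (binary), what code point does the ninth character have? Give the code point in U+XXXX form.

Offset 0: leading byte 0xE7 = 11100111 → 3-byte char #1 = E7 84 A4.
Offset 3: leading byte 0xE1 = 11100001 → 3-byte char #2 = E1 84 81.
Offset 6: leading byte 0xD9 = 11011001 → 2-byte char #3 = D9 A3.
Offset 8: leading byte 0xEB = 11101011 → 3-byte char #4 = EB 84 9A.
Offset 11: leading byte 0xE2 = 11100010 → 3-byte char #5 = E2 95 A6.
Offset 14: leading byte 0xF1 = 11110001 → 4-byte char #6 = F1 A5 B2 B6.
Offset 18: leading byte 0xE4 = 11100100 → 3-byte char #7 = E4 99 B5.
Offset 21: leading byte 0xE9 = 11101001 → 3-byte char #8 = E9 81 8B.
Offset 24: leading byte 0xEE = 11101110 → 3-byte char #9 = EE 88 96.
Leading byte 0xEE = 11101110 matches 1110xxxx → 3-byte sequence.
Byte 1: 0xEE = 11101110, payload 1110 (4 bits).
Byte 2: 0x88 = 10001000 (10xxxxxx ✓), payload 001000.
Byte 3: 0x96 = 10010110 (10xxxxxx ✓), payload 010110.
Concatenate: 1110001000010110 = 0xE216 (16 bits → U+E216).

U+E216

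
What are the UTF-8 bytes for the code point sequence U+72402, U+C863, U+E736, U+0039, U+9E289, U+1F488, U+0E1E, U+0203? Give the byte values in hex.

F1 B2 90 82 EC A1 A3 EE 9C B6 39 F2 9E 8A 89 F0 9F 92 88 E0 B8 9E C8 83

U+72402: 4-byte form → F1 B2 90 82.
U+C863: 3-byte form → EC A1 A3.
U+E736: 3-byte form → EE 9C B6.
U+0039: 1-byte form → 39.
U+9E289: 4-byte form → F2 9E 8A 89.
U+1F488: 4-byte form → F0 9F 92 88.
U+0E1E: 3-byte form → E0 B8 9E.
U+0203: 2-byte form → C8 83.
Concatenated (24 bytes): F1 B2 90 82 EC A1 A3 EE 9C B6 39 F2 9E 8A 89 F0 9F 92 88 E0 B8 9E C8 83.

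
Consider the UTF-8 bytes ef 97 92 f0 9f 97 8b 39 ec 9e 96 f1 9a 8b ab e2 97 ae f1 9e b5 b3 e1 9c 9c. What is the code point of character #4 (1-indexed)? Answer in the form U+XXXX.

Offset 0: leading byte 0xEF = 11101111 → 3-byte char #1 = EF 97 92.
Offset 3: leading byte 0xF0 = 11110000 → 4-byte char #2 = F0 9F 97 8B.
Offset 7: leading byte 0x39 = 00111001 → 1-byte char #3 = 39.
Offset 8: leading byte 0xEC = 11101100 → 3-byte char #4 = EC 9E 96.
Leading byte 0xEC = 11101100 matches 1110xxxx → 3-byte sequence.
Byte 1: 0xEC = 11101100, payload 1100 (4 bits).
Byte 2: 0x9E = 10011110 (10xxxxxx ✓), payload 011110.
Byte 3: 0x96 = 10010110 (10xxxxxx ✓), payload 010110.
Concatenate: 1100011110010110 = 0xC796 (16 bits → U+C796).

U+C796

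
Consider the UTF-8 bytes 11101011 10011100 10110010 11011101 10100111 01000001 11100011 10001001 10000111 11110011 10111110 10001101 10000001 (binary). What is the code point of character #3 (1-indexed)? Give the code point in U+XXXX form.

U+0041

Offset 0: leading byte 0xEB = 11101011 → 3-byte char #1 = EB 9C B2.
Offset 3: leading byte 0xDD = 11011101 → 2-byte char #2 = DD A7.
Offset 5: leading byte 0x41 = 01000001 → 1-byte char #3 = 41.
Leading byte 0x41 = 01000001 matches 0xxxxxxx → 1-byte sequence.
Byte 1: 0x41 = 01000001, payload 1000001 (7 bits).
Concatenate: 1000001 = 0x41 (7 bits → U+0041).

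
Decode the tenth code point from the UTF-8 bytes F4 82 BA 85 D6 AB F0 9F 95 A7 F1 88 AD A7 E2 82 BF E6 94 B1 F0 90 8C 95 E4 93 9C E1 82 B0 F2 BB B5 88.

Offset 0: leading byte 0xF4 = 11110100 → 4-byte char #1 = F4 82 BA 85.
Offset 4: leading byte 0xD6 = 11010110 → 2-byte char #2 = D6 AB.
Offset 6: leading byte 0xF0 = 11110000 → 4-byte char #3 = F0 9F 95 A7.
Offset 10: leading byte 0xF1 = 11110001 → 4-byte char #4 = F1 88 AD A7.
Offset 14: leading byte 0xE2 = 11100010 → 3-byte char #5 = E2 82 BF.
Offset 17: leading byte 0xE6 = 11100110 → 3-byte char #6 = E6 94 B1.
Offset 20: leading byte 0xF0 = 11110000 → 4-byte char #7 = F0 90 8C 95.
Offset 24: leading byte 0xE4 = 11100100 → 3-byte char #8 = E4 93 9C.
Offset 27: leading byte 0xE1 = 11100001 → 3-byte char #9 = E1 82 B0.
Offset 30: leading byte 0xF2 = 11110010 → 4-byte char #10 = F2 BB B5 88.
Leading byte 0xF2 = 11110010 matches 11110xxx → 4-byte sequence.
Byte 1: 0xF2 = 11110010, payload 010 (3 bits).
Byte 2: 0xBB = 10111011 (10xxxxxx ✓), payload 111011.
Byte 3: 0xB5 = 10110101 (10xxxxxx ✓), payload 110101.
Byte 4: 0x88 = 10001000 (10xxxxxx ✓), payload 001000.
Concatenate: 010111011110101001000 = 0xBBD48 (21 bits → U+BBD48).

U+BBD48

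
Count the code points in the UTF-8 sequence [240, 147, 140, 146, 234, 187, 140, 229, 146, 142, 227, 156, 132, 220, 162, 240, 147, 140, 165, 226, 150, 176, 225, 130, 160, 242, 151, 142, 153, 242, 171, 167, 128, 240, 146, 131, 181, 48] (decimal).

12

Byte at offset 0: 0xF0 = 11110000 → 4-byte char (#1). Advance 4.
Byte at offset 4: 0xEA = 11101010 → 3-byte char (#2). Advance 3.
Byte at offset 7: 0xE5 = 11100101 → 3-byte char (#3). Advance 3.
Byte at offset 10: 0xE3 = 11100011 → 3-byte char (#4). Advance 3.
Byte at offset 13: 0xDC = 11011100 → 2-byte char (#5). Advance 2.
Byte at offset 15: 0xF0 = 11110000 → 4-byte char (#6). Advance 4.
Byte at offset 19: 0xE2 = 11100010 → 3-byte char (#7). Advance 3.
Byte at offset 22: 0xE1 = 11100001 → 3-byte char (#8). Advance 3.
Byte at offset 25: 0xF2 = 11110010 → 4-byte char (#9). Advance 4.
Byte at offset 29: 0xF2 = 11110010 → 4-byte char (#10). Advance 4.
Byte at offset 33: 0xF0 = 11110000 → 4-byte char (#11). Advance 4.
Byte at offset 37: 0x30 = 00110000 → 1-byte char (#12). Advance 1.
Reached end at offset 38 after 12 code points.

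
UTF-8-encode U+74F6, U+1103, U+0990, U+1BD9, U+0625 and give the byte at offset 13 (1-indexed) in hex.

1-indexed offset 13 is 0-indexed offset 12.
U+74F6 → 3-byte form E7 93 B6 at offsets 0–2.
U+1103 → 3-byte form E1 84 83 at offsets 3–5.
U+0990 → 3-byte form E0 A6 90 at offsets 6–8.
U+1BD9 → 3-byte form E1 AF 99 at offsets 9–11.
U+0625 → 2-byte form D8 A5 at offsets 12–13.
Offset 12 falls in char 5's range; it's byte 1 of D8 A5 = 0xD8.

0xD8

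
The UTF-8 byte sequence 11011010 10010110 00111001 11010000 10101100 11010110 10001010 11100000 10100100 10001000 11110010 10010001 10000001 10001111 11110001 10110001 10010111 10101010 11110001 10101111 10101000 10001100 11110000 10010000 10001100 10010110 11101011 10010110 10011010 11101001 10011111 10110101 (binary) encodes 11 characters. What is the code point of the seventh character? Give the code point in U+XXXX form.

Offset 0: leading byte 0xDA = 11011010 → 2-byte char #1 = DA 96.
Offset 2: leading byte 0x39 = 00111001 → 1-byte char #2 = 39.
Offset 3: leading byte 0xD0 = 11010000 → 2-byte char #3 = D0 AC.
Offset 5: leading byte 0xD6 = 11010110 → 2-byte char #4 = D6 8A.
Offset 7: leading byte 0xE0 = 11100000 → 3-byte char #5 = E0 A4 88.
Offset 10: leading byte 0xF2 = 11110010 → 4-byte char #6 = F2 91 81 8F.
Offset 14: leading byte 0xF1 = 11110001 → 4-byte char #7 = F1 B1 97 AA.
Leading byte 0xF1 = 11110001 matches 11110xxx → 4-byte sequence.
Byte 1: 0xF1 = 11110001, payload 001 (3 bits).
Byte 2: 0xB1 = 10110001 (10xxxxxx ✓), payload 110001.
Byte 3: 0x97 = 10010111 (10xxxxxx ✓), payload 010111.
Byte 4: 0xAA = 10101010 (10xxxxxx ✓), payload 101010.
Concatenate: 001110001010111101010 = 0x715EA (21 bits → U+715EA).

U+715EA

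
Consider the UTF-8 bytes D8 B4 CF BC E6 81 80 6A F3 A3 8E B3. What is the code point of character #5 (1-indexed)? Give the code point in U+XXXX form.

U+E33B3

Offset 0: leading byte 0xD8 = 11011000 → 2-byte char #1 = D8 B4.
Offset 2: leading byte 0xCF = 11001111 → 2-byte char #2 = CF BC.
Offset 4: leading byte 0xE6 = 11100110 → 3-byte char #3 = E6 81 80.
Offset 7: leading byte 0x6A = 01101010 → 1-byte char #4 = 6A.
Offset 8: leading byte 0xF3 = 11110011 → 4-byte char #5 = F3 A3 8E B3.
Leading byte 0xF3 = 11110011 matches 11110xxx → 4-byte sequence.
Byte 1: 0xF3 = 11110011, payload 011 (3 bits).
Byte 2: 0xA3 = 10100011 (10xxxxxx ✓), payload 100011.
Byte 3: 0x8E = 10001110 (10xxxxxx ✓), payload 001110.
Byte 4: 0xB3 = 10110011 (10xxxxxx ✓), payload 110011.
Concatenate: 011100011001110110011 = 0xE33B3 (21 bits → U+E33B3).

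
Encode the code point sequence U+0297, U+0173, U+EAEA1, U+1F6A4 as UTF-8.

U+0297: 2-byte form → CA 97.
U+0173: 2-byte form → C5 B3.
U+EAEA1: 4-byte form → F3 AA BA A1.
U+1F6A4: 4-byte form → F0 9F 9A A4.
Concatenated (12 bytes): CA 97 C5 B3 F3 AA BA A1 F0 9F 9A A4.

CA 97 C5 B3 F3 AA BA A1 F0 9F 9A A4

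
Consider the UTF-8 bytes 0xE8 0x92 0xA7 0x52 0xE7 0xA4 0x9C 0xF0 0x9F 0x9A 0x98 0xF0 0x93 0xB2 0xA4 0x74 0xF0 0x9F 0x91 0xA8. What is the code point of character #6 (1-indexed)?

U+0074

Offset 0: leading byte 0xE8 = 11101000 → 3-byte char #1 = E8 92 A7.
Offset 3: leading byte 0x52 = 01010010 → 1-byte char #2 = 52.
Offset 4: leading byte 0xE7 = 11100111 → 3-byte char #3 = E7 A4 9C.
Offset 7: leading byte 0xF0 = 11110000 → 4-byte char #4 = F0 9F 9A 98.
Offset 11: leading byte 0xF0 = 11110000 → 4-byte char #5 = F0 93 B2 A4.
Offset 15: leading byte 0x74 = 01110100 → 1-byte char #6 = 74.
Leading byte 0x74 = 01110100 matches 0xxxxxxx → 1-byte sequence.
Byte 1: 0x74 = 01110100, payload 1110100 (7 bits).
Concatenate: 1110100 = 0x74 (7 bits → U+0074).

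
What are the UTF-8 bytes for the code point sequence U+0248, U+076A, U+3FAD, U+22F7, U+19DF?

U+0248: 2-byte form → C9 88.
U+076A: 2-byte form → DD AA.
U+3FAD: 3-byte form → E3 BE AD.
U+22F7: 3-byte form → E2 8B B7.
U+19DF: 3-byte form → E1 A7 9F.
Concatenated (13 bytes): C9 88 DD AA E3 BE AD E2 8B B7 E1 A7 9F.

C9 88 DD AA E3 BE AD E2 8B B7 E1 A7 9F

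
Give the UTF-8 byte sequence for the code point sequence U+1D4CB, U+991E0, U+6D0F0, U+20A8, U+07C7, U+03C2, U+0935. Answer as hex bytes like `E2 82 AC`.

F0 9D 93 8B F2 99 87 A0 F1 AD 83 B0 E2 82 A8 DF 87 CF 82 E0 A4 B5

U+1D4CB: 4-byte form → F0 9D 93 8B.
U+991E0: 4-byte form → F2 99 87 A0.
U+6D0F0: 4-byte form → F1 AD 83 B0.
U+20A8: 3-byte form → E2 82 A8.
U+07C7: 2-byte form → DF 87.
U+03C2: 2-byte form → CF 82.
U+0935: 3-byte form → E0 A4 B5.
Concatenated (22 bytes): F0 9D 93 8B F2 99 87 A0 F1 AD 83 B0 E2 82 A8 DF 87 CF 82 E0 A4 B5.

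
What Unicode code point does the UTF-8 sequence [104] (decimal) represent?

U+0068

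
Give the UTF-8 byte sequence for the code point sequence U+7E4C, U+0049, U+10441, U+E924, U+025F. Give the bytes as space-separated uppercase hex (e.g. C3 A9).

U+7E4C: 3-byte form → E7 B9 8C.
U+0049: 1-byte form → 49.
U+10441: 4-byte form → F0 90 91 81.
U+E924: 3-byte form → EE A4 A4.
U+025F: 2-byte form → C9 9F.
Concatenated (13 bytes): E7 B9 8C 49 F0 90 91 81 EE A4 A4 C9 9F.

E7 B9 8C 49 F0 90 91 81 EE A4 A4 C9 9F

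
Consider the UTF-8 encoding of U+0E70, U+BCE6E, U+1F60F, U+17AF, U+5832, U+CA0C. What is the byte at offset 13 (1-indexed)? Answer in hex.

1-indexed offset 13 is 0-indexed offset 12.
U+0E70 → 3-byte form E0 B9 B0 at offsets 0–2.
U+BCE6E → 4-byte form F2 BC B9 AE at offsets 3–6.
U+1F60F → 4-byte form F0 9F 98 8F at offsets 7–10.
U+17AF → 3-byte form E1 9E AF at offsets 11–13.
Offset 12 falls in char 4's range; it's byte 2 of E1 9E AF = 0x9E.

0x9E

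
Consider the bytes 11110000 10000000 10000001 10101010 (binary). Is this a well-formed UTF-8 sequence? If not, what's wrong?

invalid (overlong encoding)

Leading byte 0xF0 = 11110000 → 4-byte form.
Continuation bytes all match 10xxxxxx. Payload decodes to 0x6A.
But 0x6A < 0x10000, the minimum for a 4-byte sequence — this is an overlong encoding.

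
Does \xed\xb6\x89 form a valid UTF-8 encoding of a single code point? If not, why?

Structurally a 3-byte sequence; payload = 0xDD89.
But 0xDD89 is in U+D800–U+DFFF, the surrogate range. Surrogates are not Unicode scalar values and are forbidden in UTF-8.

invalid (encodes a surrogate (U+D800–U+DFFF))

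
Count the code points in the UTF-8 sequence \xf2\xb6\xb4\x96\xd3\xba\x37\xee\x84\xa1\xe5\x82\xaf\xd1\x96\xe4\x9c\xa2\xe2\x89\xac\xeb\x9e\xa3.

Byte at offset 0: 0xF2 = 11110010 → 4-byte char (#1). Advance 4.
Byte at offset 4: 0xD3 = 11010011 → 2-byte char (#2). Advance 2.
Byte at offset 6: 0x37 = 00110111 → 1-byte char (#3). Advance 1.
Byte at offset 7: 0xEE = 11101110 → 3-byte char (#4). Advance 3.
Byte at offset 10: 0xE5 = 11100101 → 3-byte char (#5). Advance 3.
Byte at offset 13: 0xD1 = 11010001 → 2-byte char (#6). Advance 2.
Byte at offset 15: 0xE4 = 11100100 → 3-byte char (#7). Advance 3.
Byte at offset 18: 0xE2 = 11100010 → 3-byte char (#8). Advance 3.
Byte at offset 21: 0xEB = 11101011 → 3-byte char (#9). Advance 3.
Reached end at offset 24 after 9 code points.

9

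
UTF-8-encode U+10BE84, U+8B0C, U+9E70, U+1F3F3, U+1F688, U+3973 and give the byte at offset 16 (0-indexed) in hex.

U+10BE84 → 4-byte form F4 8B BA 84 at offsets 0–3.
U+8B0C → 3-byte form E8 AC 8C at offsets 4–6.
U+9E70 → 3-byte form E9 B9 B0 at offsets 7–9.
U+1F3F3 → 4-byte form F0 9F 8F B3 at offsets 10–13.
U+1F688 → 4-byte form F0 9F 9A 88 at offsets 14–17.
Offset 16 falls in char 5's range; it's byte 3 of F0 9F 9A 88 = 0x9A.

0x9A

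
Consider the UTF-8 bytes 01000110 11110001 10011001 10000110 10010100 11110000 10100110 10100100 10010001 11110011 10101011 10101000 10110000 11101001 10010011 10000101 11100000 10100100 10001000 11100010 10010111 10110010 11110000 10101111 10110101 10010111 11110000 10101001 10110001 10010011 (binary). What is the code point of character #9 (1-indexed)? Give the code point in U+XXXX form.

U+29C53

Offset 0: leading byte 0x46 = 01000110 → 1-byte char #1 = 46.
Offset 1: leading byte 0xF1 = 11110001 → 4-byte char #2 = F1 99 86 94.
Offset 5: leading byte 0xF0 = 11110000 → 4-byte char #3 = F0 A6 A4 91.
Offset 9: leading byte 0xF3 = 11110011 → 4-byte char #4 = F3 AB A8 B0.
Offset 13: leading byte 0xE9 = 11101001 → 3-byte char #5 = E9 93 85.
Offset 16: leading byte 0xE0 = 11100000 → 3-byte char #6 = E0 A4 88.
Offset 19: leading byte 0xE2 = 11100010 → 3-byte char #7 = E2 97 B2.
Offset 22: leading byte 0xF0 = 11110000 → 4-byte char #8 = F0 AF B5 97.
Offset 26: leading byte 0xF0 = 11110000 → 4-byte char #9 = F0 A9 B1 93.
Leading byte 0xF0 = 11110000 matches 11110xxx → 4-byte sequence.
Byte 1: 0xF0 = 11110000, payload 000 (3 bits).
Byte 2: 0xA9 = 10101001 (10xxxxxx ✓), payload 101001.
Byte 3: 0xB1 = 10110001 (10xxxxxx ✓), payload 110001.
Byte 4: 0x93 = 10010011 (10xxxxxx ✓), payload 010011.
Concatenate: 000101001110001010011 = 0x29C53 (21 bits → U+29C53).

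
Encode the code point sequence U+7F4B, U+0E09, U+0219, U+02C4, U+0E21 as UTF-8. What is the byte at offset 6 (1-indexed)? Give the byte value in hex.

0x89

1-indexed offset 6 is 0-indexed offset 5.
U+7F4B → 3-byte form E7 BD 8B at offsets 0–2.
U+0E09 → 3-byte form E0 B8 89 at offsets 3–5.
Offset 5 falls in char 2's range; it's byte 3 of E0 B8 89 = 0x89.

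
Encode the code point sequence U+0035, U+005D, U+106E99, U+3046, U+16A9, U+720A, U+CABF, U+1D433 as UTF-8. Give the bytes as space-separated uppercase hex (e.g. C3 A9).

U+0035: 1-byte form → 35.
U+005D: 1-byte form → 5D.
U+106E99: 4-byte form → F4 86 BA 99.
U+3046: 3-byte form → E3 81 86.
U+16A9: 3-byte form → E1 9A A9.
U+720A: 3-byte form → E7 88 8A.
U+CABF: 3-byte form → EC AA BF.
U+1D433: 4-byte form → F0 9D 90 B3.
Concatenated (22 bytes): 35 5D F4 86 BA 99 E3 81 86 E1 9A A9 E7 88 8A EC AA BF F0 9D 90 B3.

35 5D F4 86 BA 99 E3 81 86 E1 9A A9 E7 88 8A EC AA BF F0 9D 90 B3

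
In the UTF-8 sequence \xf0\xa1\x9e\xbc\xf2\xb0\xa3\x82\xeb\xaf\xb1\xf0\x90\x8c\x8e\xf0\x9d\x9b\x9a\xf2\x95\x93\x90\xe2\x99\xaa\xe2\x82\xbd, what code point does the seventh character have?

Offset 0: leading byte 0xF0 = 11110000 → 4-byte char #1 = F0 A1 9E BC.
Offset 4: leading byte 0xF2 = 11110010 → 4-byte char #2 = F2 B0 A3 82.
Offset 8: leading byte 0xEB = 11101011 → 3-byte char #3 = EB AF B1.
Offset 11: leading byte 0xF0 = 11110000 → 4-byte char #4 = F0 90 8C 8E.
Offset 15: leading byte 0xF0 = 11110000 → 4-byte char #5 = F0 9D 9B 9A.
Offset 19: leading byte 0xF2 = 11110010 → 4-byte char #6 = F2 95 93 90.
Offset 23: leading byte 0xE2 = 11100010 → 3-byte char #7 = E2 99 AA.
Leading byte 0xE2 = 11100010 matches 1110xxxx → 3-byte sequence.
Byte 1: 0xE2 = 11100010, payload 0010 (4 bits).
Byte 2: 0x99 = 10011001 (10xxxxxx ✓), payload 011001.
Byte 3: 0xAA = 10101010 (10xxxxxx ✓), payload 101010.
Concatenate: 0010011001101010 = 0x266A (16 bits → U+266A).

U+266A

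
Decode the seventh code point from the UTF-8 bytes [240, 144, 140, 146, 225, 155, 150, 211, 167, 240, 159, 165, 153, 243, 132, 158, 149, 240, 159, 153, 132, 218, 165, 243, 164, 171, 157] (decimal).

U+06A5

Offset 0: leading byte 0xF0 = 11110000 → 4-byte char #1 = F0 90 8C 92.
Offset 4: leading byte 0xE1 = 11100001 → 3-byte char #2 = E1 9B 96.
Offset 7: leading byte 0xD3 = 11010011 → 2-byte char #3 = D3 A7.
Offset 9: leading byte 0xF0 = 11110000 → 4-byte char #4 = F0 9F A5 99.
Offset 13: leading byte 0xF3 = 11110011 → 4-byte char #5 = F3 84 9E 95.
Offset 17: leading byte 0xF0 = 11110000 → 4-byte char #6 = F0 9F 99 84.
Offset 21: leading byte 0xDA = 11011010 → 2-byte char #7 = DA A5.
Leading byte 0xDA = 11011010 matches 110xxxxx → 2-byte sequence.
Byte 1: 0xDA = 11011010, payload 11010 (5 bits).
Byte 2: 0xA5 = 10100101 (10xxxxxx ✓), payload 100101.
Concatenate: 11010100101 = 0x6A5 (11 bits → U+06A5).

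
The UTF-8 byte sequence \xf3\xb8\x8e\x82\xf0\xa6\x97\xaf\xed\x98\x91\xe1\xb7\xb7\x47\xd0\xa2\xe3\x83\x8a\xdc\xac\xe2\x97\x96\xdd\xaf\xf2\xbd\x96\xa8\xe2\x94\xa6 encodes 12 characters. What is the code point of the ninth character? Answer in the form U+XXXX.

U+25D6

Offset 0: leading byte 0xF3 = 11110011 → 4-byte char #1 = F3 B8 8E 82.
Offset 4: leading byte 0xF0 = 11110000 → 4-byte char #2 = F0 A6 97 AF.
Offset 8: leading byte 0xED = 11101101 → 3-byte char #3 = ED 98 91.
Offset 11: leading byte 0xE1 = 11100001 → 3-byte char #4 = E1 B7 B7.
Offset 14: leading byte 0x47 = 01000111 → 1-byte char #5 = 47.
Offset 15: leading byte 0xD0 = 11010000 → 2-byte char #6 = D0 A2.
Offset 17: leading byte 0xE3 = 11100011 → 3-byte char #7 = E3 83 8A.
Offset 20: leading byte 0xDC = 11011100 → 2-byte char #8 = DC AC.
Offset 22: leading byte 0xE2 = 11100010 → 3-byte char #9 = E2 97 96.
Leading byte 0xE2 = 11100010 matches 1110xxxx → 3-byte sequence.
Byte 1: 0xE2 = 11100010, payload 0010 (4 bits).
Byte 2: 0x97 = 10010111 (10xxxxxx ✓), payload 010111.
Byte 3: 0x96 = 10010110 (10xxxxxx ✓), payload 010110.
Concatenate: 0010010111010110 = 0x25D6 (16 bits → U+25D6).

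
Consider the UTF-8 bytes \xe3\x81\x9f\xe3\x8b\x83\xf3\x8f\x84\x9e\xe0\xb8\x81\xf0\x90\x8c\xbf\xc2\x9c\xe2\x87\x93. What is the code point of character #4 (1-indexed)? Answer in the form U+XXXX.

Offset 0: leading byte 0xE3 = 11100011 → 3-byte char #1 = E3 81 9F.
Offset 3: leading byte 0xE3 = 11100011 → 3-byte char #2 = E3 8B 83.
Offset 6: leading byte 0xF3 = 11110011 → 4-byte char #3 = F3 8F 84 9E.
Offset 10: leading byte 0xE0 = 11100000 → 3-byte char #4 = E0 B8 81.
Leading byte 0xE0 = 11100000 matches 1110xxxx → 3-byte sequence.
Byte 1: 0xE0 = 11100000, payload 0000 (4 bits).
Byte 2: 0xB8 = 10111000 (10xxxxxx ✓), payload 111000.
Byte 3: 0x81 = 10000001 (10xxxxxx ✓), payload 000001.
Concatenate: 0000111000000001 = 0xE01 (16 bits → U+0E01).

U+0E01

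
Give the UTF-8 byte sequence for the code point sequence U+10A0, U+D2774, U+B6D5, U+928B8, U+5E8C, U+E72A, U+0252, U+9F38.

E1 82 A0 F3 92 9D B4 EB 9B 95 F2 92 A2 B8 E5 BA 8C EE 9C AA C9 92 E9 BC B8

U+10A0: 3-byte form → E1 82 A0.
U+D2774: 4-byte form → F3 92 9D B4.
U+B6D5: 3-byte form → EB 9B 95.
U+928B8: 4-byte form → F2 92 A2 B8.
U+5E8C: 3-byte form → E5 BA 8C.
U+E72A: 3-byte form → EE 9C AA.
U+0252: 2-byte form → C9 92.
U+9F38: 3-byte form → E9 BC B8.
Concatenated (25 bytes): E1 82 A0 F3 92 9D B4 EB 9B 95 F2 92 A2 B8 E5 BA 8C EE 9C AA C9 92 E9 BC B8.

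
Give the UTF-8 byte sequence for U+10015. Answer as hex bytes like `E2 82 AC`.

F0 90 80 95

U+10015 = 0x10015 = 65557 decimal. In range U+10000–U+10FFFF → 4-byte form: 11110xxx 10xxxxxx 10xxxxxx 10xxxxxx.
Binary (21 bits): 000010000000000010101.
Split 3+6+6+6: 000 | 010000 | 000000 | 010101.
Byte 1: 11110000 = 0xF0.
Byte 2: 10010000 = 0x90.
Byte 3: 10000000 = 0x80.
Byte 4: 10010101 = 0x95.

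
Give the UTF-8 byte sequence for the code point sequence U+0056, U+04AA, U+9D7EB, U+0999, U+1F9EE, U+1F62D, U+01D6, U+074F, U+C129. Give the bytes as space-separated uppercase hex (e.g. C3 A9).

U+0056: 1-byte form → 56.
U+04AA: 2-byte form → D2 AA.
U+9D7EB: 4-byte form → F2 9D 9F AB.
U+0999: 3-byte form → E0 A6 99.
U+1F9EE: 4-byte form → F0 9F A7 AE.
U+1F62D: 4-byte form → F0 9F 98 AD.
U+01D6: 2-byte form → C7 96.
U+074F: 2-byte form → DD 8F.
U+C129: 3-byte form → EC 84 A9.
Concatenated (25 bytes): 56 D2 AA F2 9D 9F AB E0 A6 99 F0 9F A7 AE F0 9F 98 AD C7 96 DD 8F EC 84 A9.

56 D2 AA F2 9D 9F AB E0 A6 99 F0 9F A7 AE F0 9F 98 AD C7 96 DD 8F EC 84 A9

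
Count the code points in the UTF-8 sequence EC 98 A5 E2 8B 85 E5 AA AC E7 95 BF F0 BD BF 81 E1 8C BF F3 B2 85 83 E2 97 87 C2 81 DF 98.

10

Byte at offset 0: 0xEC = 11101100 → 3-byte char (#1). Advance 3.
Byte at offset 3: 0xE2 = 11100010 → 3-byte char (#2). Advance 3.
Byte at offset 6: 0xE5 = 11100101 → 3-byte char (#3). Advance 3.
Byte at offset 9: 0xE7 = 11100111 → 3-byte char (#4). Advance 3.
Byte at offset 12: 0xF0 = 11110000 → 4-byte char (#5). Advance 4.
Byte at offset 16: 0xE1 = 11100001 → 3-byte char (#6). Advance 3.
Byte at offset 19: 0xF3 = 11110011 → 4-byte char (#7). Advance 4.
Byte at offset 23: 0xE2 = 11100010 → 3-byte char (#8). Advance 3.
Byte at offset 26: 0xC2 = 11000010 → 2-byte char (#9). Advance 2.
Byte at offset 28: 0xDF = 11011111 → 2-byte char (#10). Advance 2.
Reached end at offset 30 after 10 code points.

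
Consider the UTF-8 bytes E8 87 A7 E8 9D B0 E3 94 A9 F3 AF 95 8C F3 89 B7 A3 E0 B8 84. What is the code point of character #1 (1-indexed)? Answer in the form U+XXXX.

U+81E7

Offset 0: leading byte 0xE8 = 11101000 → 3-byte char #1 = E8 87 A7.
Leading byte 0xE8 = 11101000 matches 1110xxxx → 3-byte sequence.
Byte 1: 0xE8 = 11101000, payload 1000 (4 bits).
Byte 2: 0x87 = 10000111 (10xxxxxx ✓), payload 000111.
Byte 3: 0xA7 = 10100111 (10xxxxxx ✓), payload 100111.
Concatenate: 1000000111100111 = 0x81E7 (16 bits → U+81E7).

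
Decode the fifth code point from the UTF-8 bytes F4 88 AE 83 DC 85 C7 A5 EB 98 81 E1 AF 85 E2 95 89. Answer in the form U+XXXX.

Offset 0: leading byte 0xF4 = 11110100 → 4-byte char #1 = F4 88 AE 83.
Offset 4: leading byte 0xDC = 11011100 → 2-byte char #2 = DC 85.
Offset 6: leading byte 0xC7 = 11000111 → 2-byte char #3 = C7 A5.
Offset 8: leading byte 0xEB = 11101011 → 3-byte char #4 = EB 98 81.
Offset 11: leading byte 0xE1 = 11100001 → 3-byte char #5 = E1 AF 85.
Leading byte 0xE1 = 11100001 matches 1110xxxx → 3-byte sequence.
Byte 1: 0xE1 = 11100001, payload 0001 (4 bits).
Byte 2: 0xAF = 10101111 (10xxxxxx ✓), payload 101111.
Byte 3: 0x85 = 10000101 (10xxxxxx ✓), payload 000101.
Concatenate: 0001101111000101 = 0x1BC5 (16 bits → U+1BC5).

U+1BC5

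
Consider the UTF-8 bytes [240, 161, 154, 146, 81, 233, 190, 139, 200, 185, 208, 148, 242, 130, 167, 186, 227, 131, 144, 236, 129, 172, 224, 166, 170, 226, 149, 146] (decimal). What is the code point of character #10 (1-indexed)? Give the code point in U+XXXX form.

Offset 0: leading byte 0xF0 = 11110000 → 4-byte char #1 = F0 A1 9A 92.
Offset 4: leading byte 0x51 = 01010001 → 1-byte char #2 = 51.
Offset 5: leading byte 0xE9 = 11101001 → 3-byte char #3 = E9 BE 8B.
Offset 8: leading byte 0xC8 = 11001000 → 2-byte char #4 = C8 B9.
Offset 10: leading byte 0xD0 = 11010000 → 2-byte char #5 = D0 94.
Offset 12: leading byte 0xF2 = 11110010 → 4-byte char #6 = F2 82 A7 BA.
Offset 16: leading byte 0xE3 = 11100011 → 3-byte char #7 = E3 83 90.
Offset 19: leading byte 0xEC = 11101100 → 3-byte char #8 = EC 81 AC.
Offset 22: leading byte 0xE0 = 11100000 → 3-byte char #9 = E0 A6 AA.
Offset 25: leading byte 0xE2 = 11100010 → 3-byte char #10 = E2 95 92.
Leading byte 0xE2 = 11100010 matches 1110xxxx → 3-byte sequence.
Byte 1: 0xE2 = 11100010, payload 0010 (4 bits).
Byte 2: 0x95 = 10010101 (10xxxxxx ✓), payload 010101.
Byte 3: 0x92 = 10010010 (10xxxxxx ✓), payload 010010.
Concatenate: 0010010101010010 = 0x2552 (16 bits → U+2552).

U+2552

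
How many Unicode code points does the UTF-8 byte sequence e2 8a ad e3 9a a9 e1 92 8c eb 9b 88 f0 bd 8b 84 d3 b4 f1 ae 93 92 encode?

Byte at offset 0: 0xE2 = 11100010 → 3-byte char (#1). Advance 3.
Byte at offset 3: 0xE3 = 11100011 → 3-byte char (#2). Advance 3.
Byte at offset 6: 0xE1 = 11100001 → 3-byte char (#3). Advance 3.
Byte at offset 9: 0xEB = 11101011 → 3-byte char (#4). Advance 3.
Byte at offset 12: 0xF0 = 11110000 → 4-byte char (#5). Advance 4.
Byte at offset 16: 0xD3 = 11010011 → 2-byte char (#6). Advance 2.
Byte at offset 18: 0xF1 = 11110001 → 4-byte char (#7). Advance 4.
Reached end at offset 22 after 7 code points.

7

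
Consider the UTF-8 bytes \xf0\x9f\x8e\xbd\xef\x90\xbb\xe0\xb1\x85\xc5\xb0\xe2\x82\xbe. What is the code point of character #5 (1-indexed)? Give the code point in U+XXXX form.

U+20BE

Offset 0: leading byte 0xF0 = 11110000 → 4-byte char #1 = F0 9F 8E BD.
Offset 4: leading byte 0xEF = 11101111 → 3-byte char #2 = EF 90 BB.
Offset 7: leading byte 0xE0 = 11100000 → 3-byte char #3 = E0 B1 85.
Offset 10: leading byte 0xC5 = 11000101 → 2-byte char #4 = C5 B0.
Offset 12: leading byte 0xE2 = 11100010 → 3-byte char #5 = E2 82 BE.
Leading byte 0xE2 = 11100010 matches 1110xxxx → 3-byte sequence.
Byte 1: 0xE2 = 11100010, payload 0010 (4 bits).
Byte 2: 0x82 = 10000010 (10xxxxxx ✓), payload 000010.
Byte 3: 0xBE = 10111110 (10xxxxxx ✓), payload 111110.
Concatenate: 0010000010111110 = 0x20BE (16 bits → U+20BE).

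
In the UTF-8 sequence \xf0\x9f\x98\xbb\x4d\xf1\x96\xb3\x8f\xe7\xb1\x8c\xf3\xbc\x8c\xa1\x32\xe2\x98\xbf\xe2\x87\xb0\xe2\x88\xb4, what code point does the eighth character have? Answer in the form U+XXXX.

Offset 0: leading byte 0xF0 = 11110000 → 4-byte char #1 = F0 9F 98 BB.
Offset 4: leading byte 0x4D = 01001101 → 1-byte char #2 = 4D.
Offset 5: leading byte 0xF1 = 11110001 → 4-byte char #3 = F1 96 B3 8F.
Offset 9: leading byte 0xE7 = 11100111 → 3-byte char #4 = E7 B1 8C.
Offset 12: leading byte 0xF3 = 11110011 → 4-byte char #5 = F3 BC 8C A1.
Offset 16: leading byte 0x32 = 00110010 → 1-byte char #6 = 32.
Offset 17: leading byte 0xE2 = 11100010 → 3-byte char #7 = E2 98 BF.
Offset 20: leading byte 0xE2 = 11100010 → 3-byte char #8 = E2 87 B0.
Leading byte 0xE2 = 11100010 matches 1110xxxx → 3-byte sequence.
Byte 1: 0xE2 = 11100010, payload 0010 (4 bits).
Byte 2: 0x87 = 10000111 (10xxxxxx ✓), payload 000111.
Byte 3: 0xB0 = 10110000 (10xxxxxx ✓), payload 110000.
Concatenate: 0010000111110000 = 0x21F0 (16 bits → U+21F0).

U+21F0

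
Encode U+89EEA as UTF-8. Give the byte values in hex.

F2 89 BB AA

U+89EEA = 0x89EEA = 564970 decimal. In range U+10000–U+10FFFF → 4-byte form: 11110xxx 10xxxxxx 10xxxxxx 10xxxxxx.
Binary (21 bits): 010001001111011101010.
Split 3+6+6+6: 010 | 001001 | 111011 | 101010.
Byte 1: 11110010 = 0xF2.
Byte 2: 10001001 = 0x89.
Byte 3: 10111011 = 0xBB.
Byte 4: 10101010 = 0xAA.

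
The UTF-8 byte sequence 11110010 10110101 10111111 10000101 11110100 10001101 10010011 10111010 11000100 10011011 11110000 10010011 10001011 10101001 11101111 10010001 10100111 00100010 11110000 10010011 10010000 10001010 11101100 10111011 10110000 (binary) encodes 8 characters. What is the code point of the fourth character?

Offset 0: leading byte 0xF2 = 11110010 → 4-byte char #1 = F2 B5 BF 85.
Offset 4: leading byte 0xF4 = 11110100 → 4-byte char #2 = F4 8D 93 BA.
Offset 8: leading byte 0xC4 = 11000100 → 2-byte char #3 = C4 9B.
Offset 10: leading byte 0xF0 = 11110000 → 4-byte char #4 = F0 93 8B A9.
Leading byte 0xF0 = 11110000 matches 11110xxx → 4-byte sequence.
Byte 1: 0xF0 = 11110000, payload 000 (3 bits).
Byte 2: 0x93 = 10010011 (10xxxxxx ✓), payload 010011.
Byte 3: 0x8B = 10001011 (10xxxxxx ✓), payload 001011.
Byte 4: 0xA9 = 10101001 (10xxxxxx ✓), payload 101001.
Concatenate: 000010011001011101001 = 0x132E9 (21 bits → U+132E9).

U+132E9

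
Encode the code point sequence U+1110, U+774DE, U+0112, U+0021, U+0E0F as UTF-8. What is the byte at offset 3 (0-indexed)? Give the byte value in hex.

0xF1

U+1110 → 3-byte form E1 84 90 at offsets 0–2.
U+774DE → 4-byte form F1 B7 93 9E at offsets 3–6.
Offset 3 falls in char 2's range; it's byte 1 of F1 B7 93 9E = 0xF1.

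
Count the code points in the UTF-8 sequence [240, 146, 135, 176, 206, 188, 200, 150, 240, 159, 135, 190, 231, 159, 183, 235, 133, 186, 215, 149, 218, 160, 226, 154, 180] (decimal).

Byte at offset 0: 0xF0 = 11110000 → 4-byte char (#1). Advance 4.
Byte at offset 4: 0xCE = 11001110 → 2-byte char (#2). Advance 2.
Byte at offset 6: 0xC8 = 11001000 → 2-byte char (#3). Advance 2.
Byte at offset 8: 0xF0 = 11110000 → 4-byte char (#4). Advance 4.
Byte at offset 12: 0xE7 = 11100111 → 3-byte char (#5). Advance 3.
Byte at offset 15: 0xEB = 11101011 → 3-byte char (#6). Advance 3.
Byte at offset 18: 0xD7 = 11010111 → 2-byte char (#7). Advance 2.
Byte at offset 20: 0xDA = 11011010 → 2-byte char (#8). Advance 2.
Byte at offset 22: 0xE2 = 11100010 → 3-byte char (#9). Advance 3.
Reached end at offset 25 after 9 code points.

9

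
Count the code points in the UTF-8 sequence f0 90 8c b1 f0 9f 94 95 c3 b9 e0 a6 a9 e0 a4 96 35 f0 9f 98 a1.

Byte at offset 0: 0xF0 = 11110000 → 4-byte char (#1). Advance 4.
Byte at offset 4: 0xF0 = 11110000 → 4-byte char (#2). Advance 4.
Byte at offset 8: 0xC3 = 11000011 → 2-byte char (#3). Advance 2.
Byte at offset 10: 0xE0 = 11100000 → 3-byte char (#4). Advance 3.
Byte at offset 13: 0xE0 = 11100000 → 3-byte char (#5). Advance 3.
Byte at offset 16: 0x35 = 00110101 → 1-byte char (#6). Advance 1.
Byte at offset 17: 0xF0 = 11110000 → 4-byte char (#7). Advance 4.
Reached end at offset 21 after 7 code points.

7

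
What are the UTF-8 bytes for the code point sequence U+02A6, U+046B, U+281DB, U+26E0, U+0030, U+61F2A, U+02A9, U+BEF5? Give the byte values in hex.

CA A6 D1 AB F0 A8 87 9B E2 9B A0 30 F1 A1 BC AA CA A9 EB BB B5

U+02A6: 2-byte form → CA A6.
U+046B: 2-byte form → D1 AB.
U+281DB: 4-byte form → F0 A8 87 9B.
U+26E0: 3-byte form → E2 9B A0.
U+0030: 1-byte form → 30.
U+61F2A: 4-byte form → F1 A1 BC AA.
U+02A9: 2-byte form → CA A9.
U+BEF5: 3-byte form → EB BB B5.
Concatenated (21 bytes): CA A6 D1 AB F0 A8 87 9B E2 9B A0 30 F1 A1 BC AA CA A9 EB BB B5.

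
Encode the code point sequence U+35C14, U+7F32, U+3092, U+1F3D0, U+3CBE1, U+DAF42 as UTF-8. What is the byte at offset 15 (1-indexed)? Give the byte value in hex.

0xF0

1-indexed offset 15 is 0-indexed offset 14.
U+35C14 → 4-byte form F0 B5 B0 94 at offsets 0–3.
U+7F32 → 3-byte form E7 BC B2 at offsets 4–6.
U+3092 → 3-byte form E3 82 92 at offsets 7–9.
U+1F3D0 → 4-byte form F0 9F 8F 90 at offsets 10–13.
U+3CBE1 → 4-byte form F0 BC AF A1 at offsets 14–17.
Offset 14 falls in char 5's range; it's byte 1 of F0 BC AF A1 = 0xF0.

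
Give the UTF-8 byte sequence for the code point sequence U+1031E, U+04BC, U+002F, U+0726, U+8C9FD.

U+1031E: 4-byte form → F0 90 8C 9E.
U+04BC: 2-byte form → D2 BC.
U+002F: 1-byte form → 2F.
U+0726: 2-byte form → DC A6.
U+8C9FD: 4-byte form → F2 8C A7 BD.
Concatenated (13 bytes): F0 90 8C 9E D2 BC 2F DC A6 F2 8C A7 BD.

F0 90 8C 9E D2 BC 2F DC A6 F2 8C A7 BD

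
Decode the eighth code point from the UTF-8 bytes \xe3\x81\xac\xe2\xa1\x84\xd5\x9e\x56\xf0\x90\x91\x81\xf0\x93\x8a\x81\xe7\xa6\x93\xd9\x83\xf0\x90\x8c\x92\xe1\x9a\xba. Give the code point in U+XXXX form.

Offset 0: leading byte 0xE3 = 11100011 → 3-byte char #1 = E3 81 AC.
Offset 3: leading byte 0xE2 = 11100010 → 3-byte char #2 = E2 A1 84.
Offset 6: leading byte 0xD5 = 11010101 → 2-byte char #3 = D5 9E.
Offset 8: leading byte 0x56 = 01010110 → 1-byte char #4 = 56.
Offset 9: leading byte 0xF0 = 11110000 → 4-byte char #5 = F0 90 91 81.
Offset 13: leading byte 0xF0 = 11110000 → 4-byte char #6 = F0 93 8A 81.
Offset 17: leading byte 0xE7 = 11100111 → 3-byte char #7 = E7 A6 93.
Offset 20: leading byte 0xD9 = 11011001 → 2-byte char #8 = D9 83.
Leading byte 0xD9 = 11011001 matches 110xxxxx → 2-byte sequence.
Byte 1: 0xD9 = 11011001, payload 11001 (5 bits).
Byte 2: 0x83 = 10000011 (10xxxxxx ✓), payload 000011.
Concatenate: 11001000011 = 0x643 (11 bits → U+0643).

U+0643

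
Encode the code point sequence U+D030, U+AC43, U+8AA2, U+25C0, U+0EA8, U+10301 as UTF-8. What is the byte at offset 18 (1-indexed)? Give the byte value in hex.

0x8C

1-indexed offset 18 is 0-indexed offset 17.
U+D030 → 3-byte form ED 80 B0 at offsets 0–2.
U+AC43 → 3-byte form EA B1 83 at offsets 3–5.
U+8AA2 → 3-byte form E8 AA A2 at offsets 6–8.
U+25C0 → 3-byte form E2 97 80 at offsets 9–11.
U+0EA8 → 3-byte form E0 BA A8 at offsets 12–14.
U+10301 → 4-byte form F0 90 8C 81 at offsets 15–18.
Offset 17 falls in char 6's range; it's byte 3 of F0 90 8C 81 = 0x8C.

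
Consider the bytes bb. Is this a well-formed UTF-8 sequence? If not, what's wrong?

Byte 0xBB = 10111011 has the form 10xxxxxx — a continuation byte — but there is no preceding leading byte.

invalid (continuation byte with no leading byte)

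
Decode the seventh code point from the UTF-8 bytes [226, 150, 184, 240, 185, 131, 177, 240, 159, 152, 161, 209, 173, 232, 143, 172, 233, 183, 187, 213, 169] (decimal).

U+0569

Offset 0: leading byte 0xE2 = 11100010 → 3-byte char #1 = E2 96 B8.
Offset 3: leading byte 0xF0 = 11110000 → 4-byte char #2 = F0 B9 83 B1.
Offset 7: leading byte 0xF0 = 11110000 → 4-byte char #3 = F0 9F 98 A1.
Offset 11: leading byte 0xD1 = 11010001 → 2-byte char #4 = D1 AD.
Offset 13: leading byte 0xE8 = 11101000 → 3-byte char #5 = E8 8F AC.
Offset 16: leading byte 0xE9 = 11101001 → 3-byte char #6 = E9 B7 BB.
Offset 19: leading byte 0xD5 = 11010101 → 2-byte char #7 = D5 A9.
Leading byte 0xD5 = 11010101 matches 110xxxxx → 2-byte sequence.
Byte 1: 0xD5 = 11010101, payload 10101 (5 bits).
Byte 2: 0xA9 = 10101001 (10xxxxxx ✓), payload 101001.
Concatenate: 10101101001 = 0x569 (11 bits → U+0569).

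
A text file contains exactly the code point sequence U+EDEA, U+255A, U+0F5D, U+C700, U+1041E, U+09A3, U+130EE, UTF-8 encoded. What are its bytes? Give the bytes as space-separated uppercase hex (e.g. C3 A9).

EE B7 AA E2 95 9A E0 BD 9D EC 9C 80 F0 90 90 9E E0 A6 A3 F0 93 83 AE

U+EDEA: 3-byte form → EE B7 AA.
U+255A: 3-byte form → E2 95 9A.
U+0F5D: 3-byte form → E0 BD 9D.
U+C700: 3-byte form → EC 9C 80.
U+1041E: 4-byte form → F0 90 90 9E.
U+09A3: 3-byte form → E0 A6 A3.
U+130EE: 4-byte form → F0 93 83 AE.
Concatenated (23 bytes): EE B7 AA E2 95 9A E0 BD 9D EC 9C 80 F0 90 90 9E E0 A6 A3 F0 93 83 AE.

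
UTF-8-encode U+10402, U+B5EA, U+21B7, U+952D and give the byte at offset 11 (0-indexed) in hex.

0x94

U+10402 → 4-byte form F0 90 90 82 at offsets 0–3.
U+B5EA → 3-byte form EB 97 AA at offsets 4–6.
U+21B7 → 3-byte form E2 86 B7 at offsets 7–9.
U+952D → 3-byte form E9 94 AD at offsets 10–12.
Offset 11 falls in char 4's range; it's byte 2 of E9 94 AD = 0x94.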